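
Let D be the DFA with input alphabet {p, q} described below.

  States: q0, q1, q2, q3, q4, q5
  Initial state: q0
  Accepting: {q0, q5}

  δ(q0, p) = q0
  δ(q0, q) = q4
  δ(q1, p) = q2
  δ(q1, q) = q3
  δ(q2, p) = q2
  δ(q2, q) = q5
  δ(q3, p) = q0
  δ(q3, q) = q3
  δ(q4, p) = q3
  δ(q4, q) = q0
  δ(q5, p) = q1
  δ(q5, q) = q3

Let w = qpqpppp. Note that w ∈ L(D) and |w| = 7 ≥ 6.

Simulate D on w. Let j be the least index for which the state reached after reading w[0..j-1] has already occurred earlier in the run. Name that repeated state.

State sequence: q0 -q-> q4 -p-> q3 -q-> q3 -p-> q0 -p-> q0 -p-> q0 -p-> q0
First repeat at step 3: q3 was already visited.

The earliest repeat is at step j = 3: D is in q3, which it already visited at step i = 2.
Since D has 6 states, any run of length ≥ 6 visits 6+1 states, so by pigeonhole some state repeats within the first 6 steps — that repeat gives the pumpable loop.

q3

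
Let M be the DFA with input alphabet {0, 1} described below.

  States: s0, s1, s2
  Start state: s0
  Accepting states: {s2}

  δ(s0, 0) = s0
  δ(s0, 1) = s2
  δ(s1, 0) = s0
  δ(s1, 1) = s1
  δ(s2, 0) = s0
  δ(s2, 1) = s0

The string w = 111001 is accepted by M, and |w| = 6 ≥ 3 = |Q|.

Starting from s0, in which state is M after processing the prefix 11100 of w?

State sequence: s0 -1-> s2 -1-> s0 -1-> s2 -0-> s0 -0-> s0

After reading 5 characters, M is in state s0.

s0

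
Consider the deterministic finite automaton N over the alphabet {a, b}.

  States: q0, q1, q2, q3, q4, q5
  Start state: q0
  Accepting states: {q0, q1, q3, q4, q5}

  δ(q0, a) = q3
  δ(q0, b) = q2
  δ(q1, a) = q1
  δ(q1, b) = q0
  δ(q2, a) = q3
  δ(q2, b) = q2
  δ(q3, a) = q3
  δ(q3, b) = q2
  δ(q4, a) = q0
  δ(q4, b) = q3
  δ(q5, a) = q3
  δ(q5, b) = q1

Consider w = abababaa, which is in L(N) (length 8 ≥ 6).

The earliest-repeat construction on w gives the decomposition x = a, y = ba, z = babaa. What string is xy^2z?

ababababaa

xy^2z = a·ba·ba·babaa = ababababaa.
Reading y = ba takes N from q3 back to q3, so after x·y·y the machine is still in q3, and z then leads to the accepting state q3. Hence ababababaa ∈ L(N).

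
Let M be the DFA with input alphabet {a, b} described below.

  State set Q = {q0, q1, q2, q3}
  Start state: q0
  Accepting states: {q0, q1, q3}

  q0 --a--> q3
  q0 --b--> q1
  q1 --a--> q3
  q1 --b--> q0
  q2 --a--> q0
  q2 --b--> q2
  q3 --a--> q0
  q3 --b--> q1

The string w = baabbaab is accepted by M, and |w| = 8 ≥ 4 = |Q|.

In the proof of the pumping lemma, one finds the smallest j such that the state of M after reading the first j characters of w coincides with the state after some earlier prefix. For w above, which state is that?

q0

State sequence: q0 -b-> q1 -a-> q3 -a-> q0 -b-> q1 -b-> q0 -a-> q3 -a-> q0 -b-> q1
First repeat at step 3: q0 was already visited.

The earliest repeat is at step j = 3: M is in q0, which it already visited at step i = 0.
The DFA has 4 states, so the proof of the pumping lemma guarantees a repeated state among the first 4+1 visited; the segment between the two visits is the pumpable y.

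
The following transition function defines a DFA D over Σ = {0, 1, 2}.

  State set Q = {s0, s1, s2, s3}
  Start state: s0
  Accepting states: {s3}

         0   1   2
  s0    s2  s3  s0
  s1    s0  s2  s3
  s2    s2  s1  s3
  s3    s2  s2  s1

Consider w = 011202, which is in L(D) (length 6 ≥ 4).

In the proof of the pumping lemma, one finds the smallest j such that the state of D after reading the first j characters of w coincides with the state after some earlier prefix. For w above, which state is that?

s2

Run of D on w = 0 1 1 2 0 2:
  step 0: s0  (start)
  step 1: s2  (read 0: s0→s2)
  step 2: s1  (read 1: s2→s1)
  step 3: s2  (read 1: s1→s2)   ← first repeat (s2 seen earlier)
  step 4: s3  (read 2: s2→s3)
  step 5: s2  (read 0: s3→s2)
  step 6: s3  (read 2: s2→s3)

The earliest repeat is at step j = 3: D is in s2, which it already visited at step i = 1.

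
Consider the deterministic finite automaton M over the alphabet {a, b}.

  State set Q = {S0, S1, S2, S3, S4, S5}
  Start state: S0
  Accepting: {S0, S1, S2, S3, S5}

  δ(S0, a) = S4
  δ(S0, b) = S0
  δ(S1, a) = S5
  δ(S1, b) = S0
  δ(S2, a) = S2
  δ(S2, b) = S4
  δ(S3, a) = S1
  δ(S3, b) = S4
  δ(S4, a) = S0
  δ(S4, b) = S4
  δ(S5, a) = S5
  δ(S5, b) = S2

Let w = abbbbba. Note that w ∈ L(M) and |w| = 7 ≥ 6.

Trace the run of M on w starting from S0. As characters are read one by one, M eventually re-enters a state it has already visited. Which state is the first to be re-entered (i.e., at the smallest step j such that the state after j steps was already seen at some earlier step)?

Run of M on w = a b b b b b a:
  step 0: S0  (start)
  step 1: S4  (read a: S0→S4)
  step 2: S4  (read b: S4→S4)   ← first repeat (S4 seen earlier)
  step 3: S4  (read b: S4→S4)
  step 4: S4  (read b: S4→S4)
  step 5: S4  (read b: S4→S4)
  step 6: S4  (read b: S4→S4)
  step 7: S0  (read a: S4→S0)

The earliest repeat is at step j = 2: M is in S4, which it already visited at step i = 1.
Since M has 6 states, any run of length ≥ 6 visits 6+1 states, so by pigeonhole some state repeats within the first 6 steps — that repeat gives the pumpable loop.

S4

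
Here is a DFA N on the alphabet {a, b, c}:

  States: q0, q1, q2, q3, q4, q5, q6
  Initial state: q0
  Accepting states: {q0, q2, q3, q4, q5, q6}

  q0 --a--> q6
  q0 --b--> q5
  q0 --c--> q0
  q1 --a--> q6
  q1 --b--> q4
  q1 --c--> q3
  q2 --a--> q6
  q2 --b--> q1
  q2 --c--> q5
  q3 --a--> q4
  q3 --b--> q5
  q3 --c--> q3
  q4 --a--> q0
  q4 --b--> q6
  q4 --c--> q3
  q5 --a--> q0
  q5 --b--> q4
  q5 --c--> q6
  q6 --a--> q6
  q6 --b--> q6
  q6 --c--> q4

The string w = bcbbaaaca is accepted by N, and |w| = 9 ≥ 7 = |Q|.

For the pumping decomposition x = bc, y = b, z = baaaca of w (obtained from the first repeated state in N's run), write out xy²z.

bcbbbaaaca

xy^2z = bc·b·b·baaaca = bcbbbaaaca.
Reading y = b takes N from q6 back to q6, so after x·y·y the machine is still in q6, and z then leads to the accepting state q0. Hence bcbbbaaaca ∈ L(N).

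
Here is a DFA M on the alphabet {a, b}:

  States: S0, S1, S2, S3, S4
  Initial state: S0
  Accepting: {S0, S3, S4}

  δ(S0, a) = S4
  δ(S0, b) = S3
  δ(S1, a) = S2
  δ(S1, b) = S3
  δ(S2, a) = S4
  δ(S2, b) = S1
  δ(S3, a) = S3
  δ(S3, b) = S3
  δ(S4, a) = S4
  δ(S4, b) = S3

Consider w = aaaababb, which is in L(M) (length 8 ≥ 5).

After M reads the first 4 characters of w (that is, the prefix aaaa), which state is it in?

State sequence: S0 -a-> S4 -a-> S4 -a-> S4 -a-> S4

After reading 4 characters, M is in state S4.

S4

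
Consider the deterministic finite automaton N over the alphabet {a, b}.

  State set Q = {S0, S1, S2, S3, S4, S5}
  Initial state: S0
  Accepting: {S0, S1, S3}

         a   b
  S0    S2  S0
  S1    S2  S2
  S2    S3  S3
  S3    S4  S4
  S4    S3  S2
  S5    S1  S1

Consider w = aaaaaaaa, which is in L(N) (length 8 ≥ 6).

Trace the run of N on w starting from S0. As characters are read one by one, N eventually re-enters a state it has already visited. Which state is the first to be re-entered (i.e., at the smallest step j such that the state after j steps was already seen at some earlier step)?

S3

State sequence: S0 -a-> S2 -a-> S3 -a-> S4 -a-> S3 -a-> S4 -a-> S3 -a-> S4 -a-> S3
First repeat at step 4: S3 was already visited.

The earliest repeat is at step j = 4: N is in S3, which it already visited at step i = 2.
With |Q| = 6, pigeonhole forces a state repeat no later than step 6; the substring read between the first and second visits to that state can be pumped.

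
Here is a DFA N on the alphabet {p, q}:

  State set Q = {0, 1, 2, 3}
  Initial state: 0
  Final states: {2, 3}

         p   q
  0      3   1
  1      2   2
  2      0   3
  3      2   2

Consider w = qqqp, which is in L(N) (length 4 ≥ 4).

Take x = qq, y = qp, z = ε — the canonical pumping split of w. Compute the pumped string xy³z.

xy^3z = qq·qp·qp·qp·ε = qqqpqpqp.
Reading y = qp takes N from 2 back to 2, so after x·y·y·y the machine is still in 2, and z then leads to the accepting state 2. Hence qqqpqpqp ∈ L(N).

qqqpqpqp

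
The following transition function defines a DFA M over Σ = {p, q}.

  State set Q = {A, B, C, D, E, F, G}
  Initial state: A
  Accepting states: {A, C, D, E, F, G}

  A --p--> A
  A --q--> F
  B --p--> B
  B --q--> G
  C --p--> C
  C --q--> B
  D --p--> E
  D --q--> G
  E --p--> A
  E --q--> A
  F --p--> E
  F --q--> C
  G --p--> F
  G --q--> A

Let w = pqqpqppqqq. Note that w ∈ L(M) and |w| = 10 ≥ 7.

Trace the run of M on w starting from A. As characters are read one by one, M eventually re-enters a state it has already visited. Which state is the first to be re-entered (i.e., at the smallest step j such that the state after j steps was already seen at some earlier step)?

Run of M on w = p q q p q p p q q q:
  step 0: A  (start)
  step 1: A  (read p: A→A)   ← first repeat (A seen earlier)
  step 2: F  (read q: A→F)
  step 3: C  (read q: F→C)
  step 4: C  (read p: C→C)
  step 5: B  (read q: C→B)
  step 6: B  (read p: B→B)
  step 7: B  (read p: B→B)
  step 8: G  (read q: B→G)
  step 9: A  (read q: G→A)
  step 10: F  (read q: A→F)

The earliest repeat is at step j = 1: M is in A, which it already visited at step i = 0.

A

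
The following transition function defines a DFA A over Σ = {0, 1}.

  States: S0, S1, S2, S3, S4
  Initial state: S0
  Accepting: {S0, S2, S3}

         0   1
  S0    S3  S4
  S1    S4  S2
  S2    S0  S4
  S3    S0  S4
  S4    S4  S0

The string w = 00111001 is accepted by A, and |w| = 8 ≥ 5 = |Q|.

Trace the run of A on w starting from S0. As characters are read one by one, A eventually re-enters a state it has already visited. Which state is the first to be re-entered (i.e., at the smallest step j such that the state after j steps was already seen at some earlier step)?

S0

Run of A on w = 0 0 1 1 1 0 0 1:
  step 0: S0  (start)
  step 1: S3  (read 0: S0→S3)
  step 2: S0  (read 0: S3→S0)   ← first repeat (S0 seen earlier)
  step 3: S4  (read 1: S0→S4)
  step 4: S0  (read 1: S4→S0)
  step 5: S4  (read 1: S0→S4)
  step 6: S4  (read 0: S4→S4)
  step 7: S4  (read 0: S4→S4)
  step 8: S0  (read 1: S4→S0)

The earliest repeat is at step j = 2: A is in S0, which it already visited at step i = 0.
With |Q| = 5, pigeonhole forces a state repeat no later than step 5; the substring read between the first and second visits to that state can be pumped.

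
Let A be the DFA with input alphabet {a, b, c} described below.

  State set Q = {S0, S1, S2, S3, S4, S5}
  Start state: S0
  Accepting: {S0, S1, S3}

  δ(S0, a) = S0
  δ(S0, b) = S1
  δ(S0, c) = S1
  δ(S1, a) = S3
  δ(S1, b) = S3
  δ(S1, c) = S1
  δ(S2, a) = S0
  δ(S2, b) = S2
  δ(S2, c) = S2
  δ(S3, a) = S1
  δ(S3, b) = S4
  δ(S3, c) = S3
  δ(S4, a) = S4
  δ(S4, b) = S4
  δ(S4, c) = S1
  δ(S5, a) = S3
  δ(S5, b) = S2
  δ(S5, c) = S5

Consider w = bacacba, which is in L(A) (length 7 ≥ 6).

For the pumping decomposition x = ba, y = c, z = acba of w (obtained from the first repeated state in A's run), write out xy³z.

bacccacba

xy^3z = ba·c·c·c·acba = bacccacba.
Reading y = c takes A from S3 back to S3, so after x·y·y·y the machine is still in S3, and z then leads to the accepting state S1. Hence bacccacba ∈ L(A).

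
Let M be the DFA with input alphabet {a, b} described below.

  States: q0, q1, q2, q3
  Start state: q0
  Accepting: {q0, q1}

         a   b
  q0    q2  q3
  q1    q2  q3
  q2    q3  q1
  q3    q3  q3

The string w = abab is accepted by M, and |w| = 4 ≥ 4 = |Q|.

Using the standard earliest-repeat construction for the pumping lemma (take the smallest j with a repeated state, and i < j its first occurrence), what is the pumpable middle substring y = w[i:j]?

State sequence: q0 -a-> q2 -b-> q1 -a-> q2 -b-> q1
First repeat at step 3: q2 was already visited.

So i = 1, j = 3, giving x = w[0:1] = a, y = w[1:3] = ba, z = w[3:4] = b.
Check: |xy| = 3 ≤ 4 and |y| = 2 ≥ 1. Reading y takes M from q2 back to q2, so every xyⁱz is accepted.
With |Q| = 4, pigeonhole forces a state repeat no later than step 4; the substring read between the first and second visits to that state can be pumped.

ba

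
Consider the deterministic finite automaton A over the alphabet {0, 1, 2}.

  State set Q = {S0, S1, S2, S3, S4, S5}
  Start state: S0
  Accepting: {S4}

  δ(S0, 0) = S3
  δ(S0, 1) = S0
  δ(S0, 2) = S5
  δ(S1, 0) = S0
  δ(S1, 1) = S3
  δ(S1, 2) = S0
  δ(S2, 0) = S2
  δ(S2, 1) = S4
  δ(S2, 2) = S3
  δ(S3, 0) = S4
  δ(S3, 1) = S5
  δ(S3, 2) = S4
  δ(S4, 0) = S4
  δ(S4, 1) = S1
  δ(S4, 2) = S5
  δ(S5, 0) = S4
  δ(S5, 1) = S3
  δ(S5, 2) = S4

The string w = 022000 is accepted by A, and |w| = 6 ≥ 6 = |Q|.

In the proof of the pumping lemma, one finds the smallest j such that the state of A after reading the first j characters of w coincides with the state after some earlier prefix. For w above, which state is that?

State sequence: S0 -0-> S3 -2-> S4 -2-> S5 -0-> S4 -0-> S4 -0-> S4
First repeat at step 4: S4 was already visited.

The earliest repeat is at step j = 4: A is in S4, which it already visited at step i = 2.
Pumping length from the standard proof: p = 6 (the number of states). The repeated state found above gives |xy| = j ≤ 6 and |y| = j − i ≥ 1.

S4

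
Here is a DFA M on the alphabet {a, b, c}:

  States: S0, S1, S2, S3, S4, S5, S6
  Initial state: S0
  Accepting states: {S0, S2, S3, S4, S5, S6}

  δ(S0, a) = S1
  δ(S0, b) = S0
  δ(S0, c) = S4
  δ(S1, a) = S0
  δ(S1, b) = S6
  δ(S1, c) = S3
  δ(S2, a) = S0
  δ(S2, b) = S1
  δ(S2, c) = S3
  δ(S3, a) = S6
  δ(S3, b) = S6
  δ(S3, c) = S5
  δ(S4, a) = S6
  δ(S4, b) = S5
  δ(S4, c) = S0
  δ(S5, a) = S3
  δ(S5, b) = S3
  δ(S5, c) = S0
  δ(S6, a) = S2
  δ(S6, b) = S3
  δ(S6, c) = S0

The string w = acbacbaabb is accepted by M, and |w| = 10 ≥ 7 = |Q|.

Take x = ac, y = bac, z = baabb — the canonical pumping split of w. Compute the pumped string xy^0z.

acbaabb

xy⁰z = xz = ac·baabb = acbaabb.
Reading y = bac takes M from S3 back to S3, so after x the machine is still in S3, and z then leads to the accepting state S0. Hence acbaabb ∈ L(M).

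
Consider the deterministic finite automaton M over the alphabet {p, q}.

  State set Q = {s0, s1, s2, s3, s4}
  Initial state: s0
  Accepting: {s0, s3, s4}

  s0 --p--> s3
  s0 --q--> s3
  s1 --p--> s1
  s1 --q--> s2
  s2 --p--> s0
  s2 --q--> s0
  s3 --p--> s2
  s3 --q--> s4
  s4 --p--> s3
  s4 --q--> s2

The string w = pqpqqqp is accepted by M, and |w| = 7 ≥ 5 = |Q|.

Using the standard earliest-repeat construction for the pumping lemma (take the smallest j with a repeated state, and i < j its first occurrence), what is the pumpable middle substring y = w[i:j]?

Run of M on w = p q p q q q p:
  step 0: s0  (start)
  step 1: s3  (read p: s0→s3)
  step 2: s4  (read q: s3→s4)
  step 3: s3  (read p: s4→s3)   ← first repeat (s3 seen earlier)
  step 4: s4  (read q: s3→s4)
  step 5: s2  (read q: s4→s2)
  step 6: s0  (read q: s2→s0)
  step 7: s3  (read p: s0→s3)

So i = 1, j = 3, giving x = w[0:1] = p, y = w[1:3] = qp, z = w[3:7] = qqqp.
Check: |xy| = 3 ≤ 5 and |y| = 2 ≥ 1. Reading y takes M from s3 back to s3, so every xyⁱz is accepted.

qp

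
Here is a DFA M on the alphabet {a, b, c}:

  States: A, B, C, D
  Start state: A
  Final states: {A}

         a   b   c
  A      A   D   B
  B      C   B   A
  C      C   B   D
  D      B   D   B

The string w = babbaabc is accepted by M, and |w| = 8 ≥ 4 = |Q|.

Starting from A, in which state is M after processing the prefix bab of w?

B

State sequence: A -b-> D -a-> B -b-> B

After reading 3 characters, M is in state B.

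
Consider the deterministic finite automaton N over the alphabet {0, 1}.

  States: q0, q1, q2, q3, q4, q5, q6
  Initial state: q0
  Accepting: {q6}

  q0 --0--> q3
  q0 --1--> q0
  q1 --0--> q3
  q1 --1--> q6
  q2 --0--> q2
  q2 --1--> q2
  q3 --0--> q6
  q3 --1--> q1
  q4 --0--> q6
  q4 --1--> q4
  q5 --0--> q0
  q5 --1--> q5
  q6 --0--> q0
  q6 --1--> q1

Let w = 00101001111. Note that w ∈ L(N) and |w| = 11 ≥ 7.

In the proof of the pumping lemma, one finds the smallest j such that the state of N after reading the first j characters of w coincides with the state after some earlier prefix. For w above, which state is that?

Run of N on w = 0 0 1 0 1 0 0 1 1 1 1:
  step 0: q0  (start)
  step 1: q3  (read 0: q0→q3)
  step 2: q6  (read 0: q3→q6)
  step 3: q1  (read 1: q6→q1)
  step 4: q3  (read 0: q1→q3)   ← first repeat (q3 seen earlier)
  step 5: q1  (read 1: q3→q1)
  step 6: q3  (read 0: q1→q3)
  step 7: q6  (read 0: q3→q6)
  step 8: q1  (read 1: q6→q1)
  step 9: q6  (read 1: q1→q6)
  step 10: q1  (read 1: q6→q1)
  step 11: q6  (read 1: q1→q6)

The earliest repeat is at step j = 4: N is in q3, which it already visited at step i = 1.
Since N has 7 states, any run of length ≥ 7 visits 7+1 states, so by pigeonhole some state repeats within the first 7 steps — that repeat gives the pumpable loop.

q3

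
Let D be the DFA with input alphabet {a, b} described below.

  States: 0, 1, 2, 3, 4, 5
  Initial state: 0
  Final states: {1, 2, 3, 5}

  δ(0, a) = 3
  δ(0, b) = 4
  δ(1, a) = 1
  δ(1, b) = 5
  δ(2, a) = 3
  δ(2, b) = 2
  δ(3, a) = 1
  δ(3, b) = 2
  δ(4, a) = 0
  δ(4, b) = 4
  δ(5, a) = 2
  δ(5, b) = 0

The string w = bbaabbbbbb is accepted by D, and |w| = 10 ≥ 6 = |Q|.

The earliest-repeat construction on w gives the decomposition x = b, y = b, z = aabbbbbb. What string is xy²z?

bbbaabbbbbb

xy^2z = b·b·b·aabbbbbb = bbbaabbbbbb.
Reading y = b takes D from 4 back to 4, so after x·y·y the machine is still in 4, and z then leads to the accepting state 2. Hence bbbaabbbbbb ∈ L(D).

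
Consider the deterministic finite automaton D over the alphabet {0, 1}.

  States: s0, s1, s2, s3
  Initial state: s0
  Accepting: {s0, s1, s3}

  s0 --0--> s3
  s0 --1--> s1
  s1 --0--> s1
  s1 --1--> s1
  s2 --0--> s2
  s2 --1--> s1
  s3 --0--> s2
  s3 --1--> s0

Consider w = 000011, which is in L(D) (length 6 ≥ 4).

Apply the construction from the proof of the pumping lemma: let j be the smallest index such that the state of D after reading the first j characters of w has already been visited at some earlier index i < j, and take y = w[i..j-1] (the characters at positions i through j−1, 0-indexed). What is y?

0

State sequence: s0 -0-> s3 -0-> s2 -0-> s2 -0-> s2 -1-> s1 -1-> s1
First repeat at step 3: s2 was already visited.

So i = 2, j = 3, giving x = w[0:2] = 00, y = w[2:3] = 0, z = w[3:6] = 011.
Check: |xy| = 3 ≤ 4 and |y| = 1 ≥ 1. Reading y takes D from s2 back to s2, so every xyⁱz is accepted.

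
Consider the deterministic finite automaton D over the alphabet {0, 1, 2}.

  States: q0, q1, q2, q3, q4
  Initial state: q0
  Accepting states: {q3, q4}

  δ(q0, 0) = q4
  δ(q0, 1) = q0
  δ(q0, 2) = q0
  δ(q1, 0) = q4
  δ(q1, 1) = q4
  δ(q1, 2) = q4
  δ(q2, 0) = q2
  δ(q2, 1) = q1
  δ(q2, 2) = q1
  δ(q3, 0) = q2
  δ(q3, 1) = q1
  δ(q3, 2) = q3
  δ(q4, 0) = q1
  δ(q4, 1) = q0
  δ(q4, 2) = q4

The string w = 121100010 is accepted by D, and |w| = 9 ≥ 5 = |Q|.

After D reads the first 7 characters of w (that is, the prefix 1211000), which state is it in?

q4

Run of D on the first 7 characters of w = 1 2 1 1 0 0 0:
  step 0: q0  (start)
  step 1: q0  (read 1: q0→q0)
  step 2: q0  (read 2: q0→q0)
  step 3: q0  (read 1: q0→q0)
  step 4: q0  (read 1: q0→q0)
  step 5: q4  (read 0: q0→q4)
  step 6: q1  (read 0: q4→q1)
  step 7: q4  (read 0: q1→q4)

After reading 7 characters, D is in state q4.
(This kind of state-tracing is the core of the pumping-lemma construction: with 5 states, pigeonhole forces a repeat within the first 5 steps.)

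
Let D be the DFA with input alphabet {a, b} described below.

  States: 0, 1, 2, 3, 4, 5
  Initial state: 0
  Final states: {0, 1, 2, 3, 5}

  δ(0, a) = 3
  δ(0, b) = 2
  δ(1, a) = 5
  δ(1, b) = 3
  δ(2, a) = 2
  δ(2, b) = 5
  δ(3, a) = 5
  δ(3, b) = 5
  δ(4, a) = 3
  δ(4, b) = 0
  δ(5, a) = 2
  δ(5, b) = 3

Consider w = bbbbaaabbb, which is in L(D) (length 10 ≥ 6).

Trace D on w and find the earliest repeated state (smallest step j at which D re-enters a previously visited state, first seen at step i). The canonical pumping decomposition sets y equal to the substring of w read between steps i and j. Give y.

Run of D on w = b b b b a a a b b b:
  step 0: 0  (start)
  step 1: 2  (read b: 0→2)
  step 2: 5  (read b: 2→5)
  step 3: 3  (read b: 5→3)
  step 4: 5  (read b: 3→5)   ← first repeat (5 seen earlier)
  step 5: 2  (read a: 5→2)
  step 6: 2  (read a: 2→2)
  step 7: 2  (read a: 2→2)
  step 8: 5  (read b: 2→5)
  step 9: 3  (read b: 5→3)
  step 10: 5  (read b: 3→5)

So i = 2, j = 4, giving x = w[0:2] = bb, y = w[2:4] = bb, z = w[4:10] = aaabbb.
Check: |xy| = 4 ≤ 6 and |y| = 2 ≥ 1. Reading y takes D from 5 back to 5, so every xyⁱz is accepted.
The DFA has 6 states, so the proof of the pumping lemma guarantees a repeated state among the first 6+1 visited; the segment between the two visits is the pumpable y.

bb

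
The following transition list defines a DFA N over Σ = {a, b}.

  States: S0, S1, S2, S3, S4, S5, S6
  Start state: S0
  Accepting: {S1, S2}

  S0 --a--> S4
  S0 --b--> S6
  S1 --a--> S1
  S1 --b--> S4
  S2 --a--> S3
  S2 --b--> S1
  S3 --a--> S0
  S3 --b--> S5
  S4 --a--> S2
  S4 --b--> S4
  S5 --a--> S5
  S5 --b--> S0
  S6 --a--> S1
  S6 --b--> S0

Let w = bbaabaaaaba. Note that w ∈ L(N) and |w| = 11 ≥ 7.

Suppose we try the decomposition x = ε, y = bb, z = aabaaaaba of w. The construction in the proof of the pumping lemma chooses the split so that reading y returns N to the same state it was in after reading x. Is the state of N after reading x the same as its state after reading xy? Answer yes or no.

yes

State sequence: S0 -b-> S6 -b-> S0

After x (step 0): S0. After xy (step 2): S0.
They match, so y = bb drives N around a cycle from S0 back to itself; pumping y any number of times keeps N in S0 before reading z, and xyⁱz ∈ L(N) for every i ≥ 0.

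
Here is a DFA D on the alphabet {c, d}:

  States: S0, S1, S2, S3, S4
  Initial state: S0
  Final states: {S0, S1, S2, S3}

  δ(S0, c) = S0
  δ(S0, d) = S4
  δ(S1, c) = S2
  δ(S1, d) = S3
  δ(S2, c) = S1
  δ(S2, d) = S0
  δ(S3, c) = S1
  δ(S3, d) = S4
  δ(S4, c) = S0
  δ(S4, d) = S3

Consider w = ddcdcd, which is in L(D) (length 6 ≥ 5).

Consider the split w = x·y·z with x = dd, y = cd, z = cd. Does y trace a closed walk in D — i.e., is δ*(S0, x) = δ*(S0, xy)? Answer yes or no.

yes

State sequence: S0 -d-> S4 -d-> S3 -c-> S1 -d-> S3

After x (step 2): S3. After xy (step 4): S3.
They match, so y = cd drives D around a cycle from S3 back to itself; pumping y any number of times keeps D in S3 before reading z, and xyⁱz ∈ L(D) for every i ≥ 0.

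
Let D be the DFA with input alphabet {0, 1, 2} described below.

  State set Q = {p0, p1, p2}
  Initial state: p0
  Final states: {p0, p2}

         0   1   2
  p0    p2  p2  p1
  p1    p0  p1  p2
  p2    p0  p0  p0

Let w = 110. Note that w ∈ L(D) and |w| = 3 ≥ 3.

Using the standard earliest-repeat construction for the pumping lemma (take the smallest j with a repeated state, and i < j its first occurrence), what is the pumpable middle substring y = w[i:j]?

State sequence: p0 -1-> p2 -1-> p0 -0-> p2
First repeat at step 2: p0 was already visited.

So i = 0, j = 2, giving x = w[0:0] = ε, y = w[0:2] = 11, z = w[2:3] = 0.
Check: |xy| = 2 ≤ 3 and |y| = 2 ≥ 1. Reading y takes D from p0 back to p0, so every xyⁱz is accepted.
The DFA has 3 states, so the proof of the pumping lemma guarantees a repeated state among the first 3+1 visited; the segment between the two visits is the pumpable y.

11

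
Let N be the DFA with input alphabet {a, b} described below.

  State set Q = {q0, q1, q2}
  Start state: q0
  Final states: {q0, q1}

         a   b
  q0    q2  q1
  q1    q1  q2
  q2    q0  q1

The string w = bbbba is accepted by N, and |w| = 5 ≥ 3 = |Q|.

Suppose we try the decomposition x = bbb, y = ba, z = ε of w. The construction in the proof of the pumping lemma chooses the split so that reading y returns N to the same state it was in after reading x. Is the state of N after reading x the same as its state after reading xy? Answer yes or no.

no

Run of N on the first 5 characters of w = b b b b a:
  step 0: q0  (start)
  step 1: q1  (read b: q0→q1)
  step 2: q2  (read b: q1→q2)
  step 3: q1  (read b: q2→q1)
  step 4: q2  (read b: q1→q2)
  step 5: q0  (read a: q2→q0)

After x (step 3): q1. After xy (step 5): q0.
They differ (q1 ≠ q0), so y is not a cycle from the state after x; this split is not the one the pumping-lemma construction produces, and pumping y need not keep the string in L(N).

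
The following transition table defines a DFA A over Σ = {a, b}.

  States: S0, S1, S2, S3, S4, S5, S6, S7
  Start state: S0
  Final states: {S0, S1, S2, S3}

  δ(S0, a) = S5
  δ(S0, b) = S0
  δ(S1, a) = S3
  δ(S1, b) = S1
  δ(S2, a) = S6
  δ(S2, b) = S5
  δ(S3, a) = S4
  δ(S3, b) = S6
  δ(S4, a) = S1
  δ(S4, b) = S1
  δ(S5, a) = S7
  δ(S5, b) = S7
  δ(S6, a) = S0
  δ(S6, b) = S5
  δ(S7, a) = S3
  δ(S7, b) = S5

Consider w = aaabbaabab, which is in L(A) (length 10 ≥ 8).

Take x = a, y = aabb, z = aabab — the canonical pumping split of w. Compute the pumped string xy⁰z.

aaabab

xy⁰z = xz = a·aabab = aaabab.
Reading y = aabb takes A from S5 back to S5, so after x the machine is still in S5, and z then leads to the accepting state S0. Hence aaabab ∈ L(A).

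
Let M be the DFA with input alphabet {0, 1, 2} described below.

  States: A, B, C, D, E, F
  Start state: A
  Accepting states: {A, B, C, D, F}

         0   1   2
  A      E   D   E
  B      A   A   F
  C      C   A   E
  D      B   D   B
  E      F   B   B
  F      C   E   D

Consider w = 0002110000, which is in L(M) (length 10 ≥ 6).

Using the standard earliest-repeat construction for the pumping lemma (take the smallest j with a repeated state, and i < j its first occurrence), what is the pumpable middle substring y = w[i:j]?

002

Run of M on w = 0 0 0 2 1 1 0 0 0 0:
  step 0: A  (start)
  step 1: E  (read 0: A→E)
  step 2: F  (read 0: E→F)
  step 3: C  (read 0: F→C)
  step 4: E  (read 2: C→E)   ← first repeat (E seen earlier)
  step 5: B  (read 1: E→B)
  step 6: A  (read 1: B→A)
  step 7: E  (read 0: A→E)
  step 8: F  (read 0: E→F)
  step 9: C  (read 0: F→C)
  step 10: C  (read 0: C→C)

So i = 1, j = 4, giving x = w[0:1] = 0, y = w[1:4] = 002, z = w[4:10] = 110000.
Check: |xy| = 4 ≤ 6 and |y| = 3 ≥ 1. Reading y takes M from E back to E, so every xyⁱz is accepted.
The DFA has 6 states, so the proof of the pumping lemma guarantees a repeated state among the first 6+1 visited; the segment between the two visits is the pumpable y.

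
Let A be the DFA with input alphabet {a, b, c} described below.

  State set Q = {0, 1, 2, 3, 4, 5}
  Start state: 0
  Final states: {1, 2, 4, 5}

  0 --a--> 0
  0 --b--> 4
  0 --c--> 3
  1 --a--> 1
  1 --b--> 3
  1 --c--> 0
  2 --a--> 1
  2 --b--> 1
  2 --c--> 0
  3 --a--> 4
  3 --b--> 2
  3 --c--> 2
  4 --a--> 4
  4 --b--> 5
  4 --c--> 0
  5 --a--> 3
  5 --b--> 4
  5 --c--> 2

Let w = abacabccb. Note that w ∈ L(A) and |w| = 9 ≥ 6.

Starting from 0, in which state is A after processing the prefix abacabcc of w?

3

State sequence: 0 -a-> 0 -b-> 4 -a-> 4 -c-> 0 -a-> 0 -b-> 4 -c-> 0 -c-> 3

After reading 8 characters, A is in state 3.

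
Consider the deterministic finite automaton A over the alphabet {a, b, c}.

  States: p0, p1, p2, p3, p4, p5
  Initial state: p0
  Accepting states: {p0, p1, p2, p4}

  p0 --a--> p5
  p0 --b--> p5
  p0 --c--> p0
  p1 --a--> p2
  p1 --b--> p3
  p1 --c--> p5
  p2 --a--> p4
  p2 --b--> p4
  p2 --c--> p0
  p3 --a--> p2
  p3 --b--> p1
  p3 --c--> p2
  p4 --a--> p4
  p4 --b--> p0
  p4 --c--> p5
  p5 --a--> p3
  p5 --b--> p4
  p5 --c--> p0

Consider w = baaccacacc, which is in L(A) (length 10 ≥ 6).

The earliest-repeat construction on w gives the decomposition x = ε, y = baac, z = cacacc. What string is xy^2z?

baacbaaccacacc

xy^2z = ε·baac·baac·cacacc = baacbaaccacacc.
Reading y = baac takes A from p0 back to p0, so after x·y·y the machine is still in p0, and z then leads to the accepting state p0. Hence baacbaaccacacc ∈ L(A).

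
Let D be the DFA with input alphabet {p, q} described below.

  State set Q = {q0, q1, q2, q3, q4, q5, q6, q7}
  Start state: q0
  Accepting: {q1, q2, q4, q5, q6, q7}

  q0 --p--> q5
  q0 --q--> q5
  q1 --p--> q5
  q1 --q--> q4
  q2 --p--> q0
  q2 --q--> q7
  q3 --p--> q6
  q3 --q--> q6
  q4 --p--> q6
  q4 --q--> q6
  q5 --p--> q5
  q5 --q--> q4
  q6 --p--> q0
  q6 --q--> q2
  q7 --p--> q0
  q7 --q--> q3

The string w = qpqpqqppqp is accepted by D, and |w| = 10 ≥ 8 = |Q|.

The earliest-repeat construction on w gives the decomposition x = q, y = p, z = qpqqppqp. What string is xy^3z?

xy^3z = q·p·p·p·qpqqppqp = qpppqpqqppqp.
Reading y = p takes D from q5 back to q5, so after x·y·y·y the machine is still in q5, and z then leads to the accepting state q6. Hence qpppqpqqppqp ∈ L(D).

qpppqpqqppqp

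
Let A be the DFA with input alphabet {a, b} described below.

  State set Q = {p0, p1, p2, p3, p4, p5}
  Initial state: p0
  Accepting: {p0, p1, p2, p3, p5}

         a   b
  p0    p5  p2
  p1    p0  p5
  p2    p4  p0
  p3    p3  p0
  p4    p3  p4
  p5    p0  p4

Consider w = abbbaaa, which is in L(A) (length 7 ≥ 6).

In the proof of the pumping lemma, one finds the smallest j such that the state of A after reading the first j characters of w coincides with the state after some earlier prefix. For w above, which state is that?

p4

Run of A on w = a b b b a a a:
  step 0: p0  (start)
  step 1: p5  (read a: p0→p5)
  step 2: p4  (read b: p5→p4)
  step 3: p4  (read b: p4→p4)   ← first repeat (p4 seen earlier)
  step 4: p4  (read b: p4→p4)
  step 5: p3  (read a: p4→p3)
  step 6: p3  (read a: p3→p3)
  step 7: p3  (read a: p3→p3)

The earliest repeat is at step j = 3: A is in p4, which it already visited at step i = 2.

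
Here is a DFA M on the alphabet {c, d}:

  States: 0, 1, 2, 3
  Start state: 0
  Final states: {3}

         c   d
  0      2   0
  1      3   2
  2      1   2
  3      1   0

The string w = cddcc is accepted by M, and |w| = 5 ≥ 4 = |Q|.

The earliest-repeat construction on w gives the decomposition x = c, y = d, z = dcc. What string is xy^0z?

xy⁰z = xz = c·dcc = cdcc.
Reading y = d takes M from 2 back to 2, so after x the machine is still in 2, and z then leads to the accepting state 3. Hence cdcc ∈ L(M).

cdcc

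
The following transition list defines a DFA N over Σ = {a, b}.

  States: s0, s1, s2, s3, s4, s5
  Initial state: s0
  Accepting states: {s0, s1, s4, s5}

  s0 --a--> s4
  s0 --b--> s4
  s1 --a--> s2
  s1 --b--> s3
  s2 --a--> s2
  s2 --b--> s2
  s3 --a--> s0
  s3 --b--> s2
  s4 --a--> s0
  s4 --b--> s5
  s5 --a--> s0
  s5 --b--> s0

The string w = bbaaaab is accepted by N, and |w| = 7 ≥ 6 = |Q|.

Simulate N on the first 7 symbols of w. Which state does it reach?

State sequence: s0 -b-> s4 -b-> s5 -a-> s0 -a-> s4 -a-> s0 -a-> s4 -b-> s5

After reading 7 characters, N is in state s5.
(This kind of state-tracing is the core of the pumping-lemma construction: with 6 states, pigeonhole forces a repeat within the first 6 steps.)

s5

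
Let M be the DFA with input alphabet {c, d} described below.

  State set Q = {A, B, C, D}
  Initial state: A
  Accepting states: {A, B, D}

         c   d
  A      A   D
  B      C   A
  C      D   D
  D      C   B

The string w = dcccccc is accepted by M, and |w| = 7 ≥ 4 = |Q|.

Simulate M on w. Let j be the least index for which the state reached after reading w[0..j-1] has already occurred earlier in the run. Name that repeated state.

D

State sequence: A -d-> D -c-> C -c-> D -c-> C -c-> D -c-> C -c-> D
First repeat at step 3: D was already visited.

The earliest repeat is at step j = 3: M is in D, which it already visited at step i = 1.
Pumping length from the standard proof: p = 4 (the number of states). The repeated state found above gives |xy| = j ≤ 4 and |y| = j − i ≥ 1.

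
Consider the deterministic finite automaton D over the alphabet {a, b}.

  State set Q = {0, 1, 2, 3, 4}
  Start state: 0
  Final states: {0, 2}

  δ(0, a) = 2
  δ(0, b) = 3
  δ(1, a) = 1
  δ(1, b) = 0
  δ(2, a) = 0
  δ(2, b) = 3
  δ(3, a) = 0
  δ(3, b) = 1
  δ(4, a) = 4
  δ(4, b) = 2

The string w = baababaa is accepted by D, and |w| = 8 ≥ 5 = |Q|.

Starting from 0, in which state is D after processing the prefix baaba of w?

Run of D on the first 5 characters of w = b a a b a:
  step 0: 0  (start)
  step 1: 3  (read b: 0→3)
  step 2: 0  (read a: 3→0)
  step 3: 2  (read a: 0→2)
  step 4: 3  (read b: 2→3)
  step 5: 0  (read a: 3→0)

After reading 5 characters, D is in state 0.

0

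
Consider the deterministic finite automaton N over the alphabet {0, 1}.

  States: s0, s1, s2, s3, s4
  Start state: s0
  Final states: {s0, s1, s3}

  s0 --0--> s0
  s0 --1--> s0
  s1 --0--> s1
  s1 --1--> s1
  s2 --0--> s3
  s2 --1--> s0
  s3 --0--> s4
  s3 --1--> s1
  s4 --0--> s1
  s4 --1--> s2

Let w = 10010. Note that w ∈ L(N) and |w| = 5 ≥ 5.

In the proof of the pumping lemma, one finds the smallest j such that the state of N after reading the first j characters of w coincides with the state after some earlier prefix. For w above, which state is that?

Run of N on w = 1 0 0 1 0:
  step 0: s0  (start)
  step 1: s0  (read 1: s0→s0)   ← first repeat (s0 seen earlier)
  step 2: s0  (read 0: s0→s0)
  step 3: s0  (read 0: s0→s0)
  step 4: s0  (read 1: s0→s0)
  step 5: s0  (read 0: s0→s0)

The earliest repeat is at step j = 1: N is in s0, which it already visited at step i = 0.
Pumping length from the standard proof: p = 5 (the number of states). The repeated state found above gives |xy| = j ≤ 5 and |y| = j − i ≥ 1.

s0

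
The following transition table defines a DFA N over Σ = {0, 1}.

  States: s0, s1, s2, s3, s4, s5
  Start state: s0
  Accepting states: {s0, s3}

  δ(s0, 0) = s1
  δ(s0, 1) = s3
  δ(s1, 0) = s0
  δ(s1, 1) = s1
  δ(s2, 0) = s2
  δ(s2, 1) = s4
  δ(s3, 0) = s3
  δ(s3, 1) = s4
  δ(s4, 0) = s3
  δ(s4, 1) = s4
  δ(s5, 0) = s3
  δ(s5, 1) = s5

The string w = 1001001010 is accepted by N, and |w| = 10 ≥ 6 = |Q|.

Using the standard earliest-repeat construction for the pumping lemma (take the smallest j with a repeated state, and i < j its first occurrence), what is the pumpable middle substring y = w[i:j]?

State sequence: s0 -1-> s3 -0-> s3 -0-> s3 -1-> s4 -0-> s3 -0-> s3 -1-> s4 -0-> s3 -1-> s4 -0-> s3
First repeat at step 2: s3 was already visited.

So i = 1, j = 2, giving x = w[0:1] = 1, y = w[1:2] = 0, z = w[2:10] = 01001010.
Check: |xy| = 2 ≤ 6 and |y| = 1 ≥ 1. Reading y takes N from s3 back to s3, so every xyⁱz is accepted.
Pumping length from the standard proof: p = 6 (the number of states). The repeated state found above gives |xy| = j ≤ 6 and |y| = j − i ≥ 1.

0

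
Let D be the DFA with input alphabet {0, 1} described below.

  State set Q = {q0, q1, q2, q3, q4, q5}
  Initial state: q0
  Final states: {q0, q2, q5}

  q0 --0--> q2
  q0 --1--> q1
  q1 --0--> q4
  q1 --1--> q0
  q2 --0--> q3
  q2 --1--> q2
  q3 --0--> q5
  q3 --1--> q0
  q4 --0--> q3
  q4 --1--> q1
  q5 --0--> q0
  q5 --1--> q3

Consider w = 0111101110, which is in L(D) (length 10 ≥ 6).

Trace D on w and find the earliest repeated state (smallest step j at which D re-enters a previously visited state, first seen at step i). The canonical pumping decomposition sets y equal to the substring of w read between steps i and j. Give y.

Run of D on w = 0 1 1 1 1 0 1 1 1 0:
  step 0: q0  (start)
  step 1: q2  (read 0: q0→q2)
  step 2: q2  (read 1: q2→q2)   ← first repeat (q2 seen earlier)
  step 3: q2  (read 1: q2→q2)
  step 4: q2  (read 1: q2→q2)
  step 5: q2  (read 1: q2→q2)
  step 6: q3  (read 0: q2→q3)
  step 7: q0  (read 1: q3→q0)
  step 8: q1  (read 1: q0→q1)
  step 9: q0  (read 1: q1→q0)
  step 10: q2  (read 0: q0→q2)

So i = 1, j = 2, giving x = w[0:1] = 0, y = w[1:2] = 1, z = w[2:10] = 11101110.
Check: |xy| = 2 ≤ 6 and |y| = 1 ≥ 1. Reading y takes D from q2 back to q2, so every xyⁱz is accepted.
Pumping length from the standard proof: p = 6 (the number of states). The repeated state found above gives |xy| = j ≤ 6 and |y| = j − i ≥ 1.

1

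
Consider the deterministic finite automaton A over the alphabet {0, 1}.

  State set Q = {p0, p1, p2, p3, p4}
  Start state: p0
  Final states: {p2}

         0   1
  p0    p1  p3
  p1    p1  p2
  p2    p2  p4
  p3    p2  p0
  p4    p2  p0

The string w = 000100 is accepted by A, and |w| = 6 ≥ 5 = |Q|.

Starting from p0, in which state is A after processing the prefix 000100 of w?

State sequence: p0 -0-> p1 -0-> p1 -0-> p1 -1-> p2 -0-> p2 -0-> p2

After reading 6 characters, A is in state p2.

p2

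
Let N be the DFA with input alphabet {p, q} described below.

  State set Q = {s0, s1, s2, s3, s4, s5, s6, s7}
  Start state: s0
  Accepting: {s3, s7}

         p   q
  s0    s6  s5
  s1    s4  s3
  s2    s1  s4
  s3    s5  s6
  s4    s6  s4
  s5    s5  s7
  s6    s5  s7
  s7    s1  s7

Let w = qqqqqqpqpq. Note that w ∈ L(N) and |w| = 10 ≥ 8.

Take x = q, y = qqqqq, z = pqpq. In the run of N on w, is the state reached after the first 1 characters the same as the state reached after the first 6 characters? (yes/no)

Run of N on the first 6 characters of w = q q q q q q:
  step 0: s0  (start)
  step 1: s5  (read q: s0→s5)
  step 2: s7  (read q: s5→s7)
  step 3: s7  (read q: s7→s7)
  step 4: s7  (read q: s7→s7)
  step 5: s7  (read q: s7→s7)
  step 6: s7  (read q: s7→s7)

After x (step 1): s5. After xy (step 6): s7.
They differ (s5 ≠ s7), so y is not a cycle from the state after x; this split is not the one the pumping-lemma construction produces, and pumping y need not keep the string in L(N).

no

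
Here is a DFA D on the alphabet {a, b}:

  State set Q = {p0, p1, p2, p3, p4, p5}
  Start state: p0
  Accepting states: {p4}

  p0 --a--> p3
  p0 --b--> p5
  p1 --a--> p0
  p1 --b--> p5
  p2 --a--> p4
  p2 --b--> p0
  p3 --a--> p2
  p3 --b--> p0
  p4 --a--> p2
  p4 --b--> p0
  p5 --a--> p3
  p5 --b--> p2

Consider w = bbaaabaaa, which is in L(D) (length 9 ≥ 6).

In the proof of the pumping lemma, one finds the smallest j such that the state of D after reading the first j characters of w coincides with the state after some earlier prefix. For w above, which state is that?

p2

State sequence: p0 -b-> p5 -b-> p2 -a-> p4 -a-> p2 -a-> p4 -b-> p0 -a-> p3 -a-> p2 -a-> p4
First repeat at step 4: p2 was already visited.

The earliest repeat is at step j = 4: D is in p2, which it already visited at step i = 2.
Pumping length from the standard proof: p = 6 (the number of states). The repeated state found above gives |xy| = j ≤ 6 and |y| = j − i ≥ 1.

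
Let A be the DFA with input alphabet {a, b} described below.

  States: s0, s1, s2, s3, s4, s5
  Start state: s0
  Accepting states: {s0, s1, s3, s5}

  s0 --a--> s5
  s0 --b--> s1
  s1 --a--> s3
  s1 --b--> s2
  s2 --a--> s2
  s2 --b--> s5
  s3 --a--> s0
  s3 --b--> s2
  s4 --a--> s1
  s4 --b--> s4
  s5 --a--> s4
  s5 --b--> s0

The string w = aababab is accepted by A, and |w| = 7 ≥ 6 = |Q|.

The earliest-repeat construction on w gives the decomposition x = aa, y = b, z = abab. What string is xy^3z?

aabbbabab

xy^3z = aa·b·b·b·abab = aabbbabab.
Reading y = b takes A from s4 back to s4, so after x·y·y·y the machine is still in s4, and z then leads to the accepting state s5. Hence aabbbabab ∈ L(A).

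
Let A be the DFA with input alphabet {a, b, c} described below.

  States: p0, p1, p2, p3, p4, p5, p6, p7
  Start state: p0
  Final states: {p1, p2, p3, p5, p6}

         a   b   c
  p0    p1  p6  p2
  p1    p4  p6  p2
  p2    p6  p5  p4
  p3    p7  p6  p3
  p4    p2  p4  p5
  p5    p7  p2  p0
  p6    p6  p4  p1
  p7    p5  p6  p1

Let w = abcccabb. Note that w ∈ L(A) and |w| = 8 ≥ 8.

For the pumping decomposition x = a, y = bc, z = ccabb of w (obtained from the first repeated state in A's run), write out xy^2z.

abcbcccabb

xy^2z = a·bc·bc·ccabb = abcbcccabb.
Reading y = bc takes A from p1 back to p1, so after x·y·y the machine is still in p1, and z then leads to the accepting state p2. Hence abcbcccabb ∈ L(A).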